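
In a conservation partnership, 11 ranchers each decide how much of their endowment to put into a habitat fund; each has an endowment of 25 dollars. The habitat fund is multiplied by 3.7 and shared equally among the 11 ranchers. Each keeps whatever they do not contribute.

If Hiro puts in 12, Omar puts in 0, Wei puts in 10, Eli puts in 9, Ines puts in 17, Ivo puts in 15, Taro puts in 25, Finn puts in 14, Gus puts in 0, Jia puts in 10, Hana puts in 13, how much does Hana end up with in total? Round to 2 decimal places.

54.05 dollars

Total contributed: 12 + 0 + 10 + 9 + 17 + 15 + 25 + 14 + 0 + 10 + 13 = 125.
Each receives 3.7 × 125 / 11 = 42.05 from the habitat fund.
Hana keeps 25 − 13 = 12, so Hana's payoff is 12 + 42.05 = 54.05.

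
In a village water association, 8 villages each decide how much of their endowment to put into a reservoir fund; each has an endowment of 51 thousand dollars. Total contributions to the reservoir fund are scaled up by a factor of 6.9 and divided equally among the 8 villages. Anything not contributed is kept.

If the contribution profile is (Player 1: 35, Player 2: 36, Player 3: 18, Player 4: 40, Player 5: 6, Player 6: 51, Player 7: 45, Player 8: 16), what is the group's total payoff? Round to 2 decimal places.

Total contributed: 35 + 36 + 18 + 40 + 6 + 51 + 45 + 16 = 247; total kept: 8 × 51 − 247 = 161.
The reservoir fund pays out 6.9 × 247 = 1704.30 in aggregate.
Group total = 161 + 1704.30 = 1865.30.

1865.30 thousand dollars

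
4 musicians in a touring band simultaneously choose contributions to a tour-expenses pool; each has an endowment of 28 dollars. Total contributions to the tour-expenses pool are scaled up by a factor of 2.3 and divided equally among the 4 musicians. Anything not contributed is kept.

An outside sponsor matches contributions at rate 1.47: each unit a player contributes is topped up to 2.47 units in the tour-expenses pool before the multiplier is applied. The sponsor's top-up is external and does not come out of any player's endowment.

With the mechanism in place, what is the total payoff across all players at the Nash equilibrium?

636.27 dollars

Under the mechanism each unit contributed yields 2.3 × 2.47 / 4 = 1.4203 back to its contributor per unit of net cost, which exceeds 1, making full contribution the dominant choice for everyone.
At the Nash equilibrium everyone contributes 28. Group total payoff = 2.3 × 2.47 × 112 = 636.27.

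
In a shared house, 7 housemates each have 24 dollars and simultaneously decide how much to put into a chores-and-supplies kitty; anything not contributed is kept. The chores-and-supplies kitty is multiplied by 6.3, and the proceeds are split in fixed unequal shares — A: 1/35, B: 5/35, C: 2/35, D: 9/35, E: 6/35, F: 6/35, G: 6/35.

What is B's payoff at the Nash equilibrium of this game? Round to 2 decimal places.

110.40 dollars

For player j, contributing a unit is worthwhile iff 6.3 × (j's share) ≥ 1, i.e. iff j's share is at least 0.1587.
D, E, F and G are above the threshold, contributing 24 each; the remaining 3 contribute 0. Total contributed: 96.
B keeps 24 and receives 6.3 × 96 × 5/35 = 86.40 from the chores-and-supplies kitty, for a payoff of 110.40.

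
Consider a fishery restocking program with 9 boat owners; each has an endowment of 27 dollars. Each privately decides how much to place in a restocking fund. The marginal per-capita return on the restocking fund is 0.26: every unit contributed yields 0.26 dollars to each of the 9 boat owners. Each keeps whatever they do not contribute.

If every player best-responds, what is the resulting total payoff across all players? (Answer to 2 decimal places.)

The private return per contributed unit is 0.26 < 1, so contributing 0 is dominant for every player. At the Nash equilibrium everyone keeps their 27, and the group total is 9 × 27 = 243.

243.00 dollars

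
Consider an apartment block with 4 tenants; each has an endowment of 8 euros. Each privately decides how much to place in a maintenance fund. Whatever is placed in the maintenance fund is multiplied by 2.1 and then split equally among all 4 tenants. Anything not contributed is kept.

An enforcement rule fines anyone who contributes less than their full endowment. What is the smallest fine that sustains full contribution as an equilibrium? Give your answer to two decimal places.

Given the others contribute fully, the best deviation is to contribute 0 (any partial contribution still incurs the fine and gives up units whose private return 0.5250 is below 1).
Deviating from 8 to 0 saves 8 euros but forfeits the deviator's share of the drop in the maintenance fund: 2.1/4 × 8 = 4.20.
So the deviation gain is 8 − 4.20 = 3.80, and the fine must be at least 3.80 euros to wipe it out.

3.80 euros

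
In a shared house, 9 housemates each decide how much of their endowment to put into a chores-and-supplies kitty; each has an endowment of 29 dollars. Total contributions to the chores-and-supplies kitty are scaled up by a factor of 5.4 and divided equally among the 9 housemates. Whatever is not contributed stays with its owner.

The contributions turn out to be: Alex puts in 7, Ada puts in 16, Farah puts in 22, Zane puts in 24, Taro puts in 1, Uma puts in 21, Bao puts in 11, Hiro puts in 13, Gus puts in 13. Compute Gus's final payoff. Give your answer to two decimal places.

92.80 dollars

Total contributed: 7 + 16 + 22 + 24 + 1 + 21 + 11 + 13 + 13 = 128.
Each receives 5.4 × 128 / 9 = 76.80 from the chores-and-supplies kitty.
Gus keeps 29 − 13 = 16, so Gus's payoff is 16 + 76.80 = 92.80.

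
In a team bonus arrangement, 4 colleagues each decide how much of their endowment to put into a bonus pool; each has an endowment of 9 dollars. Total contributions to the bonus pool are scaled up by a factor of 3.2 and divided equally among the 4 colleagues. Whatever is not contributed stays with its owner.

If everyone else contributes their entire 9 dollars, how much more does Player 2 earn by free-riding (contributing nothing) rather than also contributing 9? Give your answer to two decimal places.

1.80 dollars

Switching from a contribution of 9 to 0 lets Player 2 keep an extra 9 dollars, but lowers the bonus pool by 9, which costs Player 2 their own share of that drop: 3.2/4 × 9 = 7.20.
Net gain = 9 − 7.20 = 1.80. The private return per contributed unit (0.8000) is below 1, so free-riding is indeed the best response regardless of what the others do.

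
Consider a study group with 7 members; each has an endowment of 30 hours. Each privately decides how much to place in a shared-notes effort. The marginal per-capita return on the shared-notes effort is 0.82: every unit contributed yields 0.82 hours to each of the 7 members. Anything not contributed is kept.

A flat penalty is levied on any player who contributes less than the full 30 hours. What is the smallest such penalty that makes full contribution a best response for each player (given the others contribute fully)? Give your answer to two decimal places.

Given the others contribute fully, the best deviation is to contribute 0 (any partial contribution still incurs the fine and gives up units whose private return 0.82 is below 1).
Deviating from 30 to 0 saves 30 hours but forfeits the deviator's share of the drop in the shared-notes effort: 0.82 × 30 = 24.60.
So the deviation gain is 30 − 24.60 = 5.40, and the fine must be at least 5.40 hours to wipe it out.

5.40 hours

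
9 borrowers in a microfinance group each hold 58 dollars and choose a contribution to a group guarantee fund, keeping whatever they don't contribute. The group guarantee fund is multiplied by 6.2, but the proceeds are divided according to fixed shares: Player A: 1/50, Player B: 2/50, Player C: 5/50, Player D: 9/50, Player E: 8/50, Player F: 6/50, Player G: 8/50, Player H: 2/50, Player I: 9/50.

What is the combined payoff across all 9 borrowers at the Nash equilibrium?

A player with share s gets back 6.2·s per unit contributed, so full contribution is dominant for anyone with s > 1/6.2 = 0.1613 and zero contribution is dominant for anyone below.
The shares above 0.1613 belong to Player D and Player I, contributing 58 each; the remaining 7 contribute 0. Total contributed: 116.
The group guarantee fund pays out 6.2 × 116 = 719.20 in total (split across the unequal shares, but the aggregate is all that matters for the group sum).
The 7 free-riders keep 58 each, adding 406. Group total = 406 + 719.20 = 1125.20.

1125.20 dollars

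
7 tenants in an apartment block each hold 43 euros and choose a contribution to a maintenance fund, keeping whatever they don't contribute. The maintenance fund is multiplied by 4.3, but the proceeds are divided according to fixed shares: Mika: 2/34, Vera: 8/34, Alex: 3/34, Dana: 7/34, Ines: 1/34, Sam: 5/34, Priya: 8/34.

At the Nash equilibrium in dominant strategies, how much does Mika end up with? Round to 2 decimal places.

64.75 euros

A player with share s gets back 4.3·s per unit contributed, so full contribution is dominant for anyone with s > 1/4.3 = 0.2326 and zero contribution is dominant for anyone below.
The shares above 0.2326 belong to Vera and Priya, contributing 43 each; the remaining 5 contribute 0. Total contributed: 86.
Mika keeps 43 and receives 4.3 × 86 × 2/34 = 21.75 from the maintenance fund, for a payoff of 64.75.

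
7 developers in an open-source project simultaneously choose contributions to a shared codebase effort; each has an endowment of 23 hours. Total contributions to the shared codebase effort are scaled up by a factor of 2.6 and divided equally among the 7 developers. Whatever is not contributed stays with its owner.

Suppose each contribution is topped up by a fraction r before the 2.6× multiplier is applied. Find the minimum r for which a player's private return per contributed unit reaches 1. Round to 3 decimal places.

With matching at rate r, one contributed unit becomes (1 + r) in the shared codebase effort and returns 2.6 × (1 + r) / 7 to the contributor.
Setting this equal to 1: 1 + r = 7/2.6 = 2.6923.
So the minimum matching rate is r = 2.6923 − 1 = 1.692.

1.692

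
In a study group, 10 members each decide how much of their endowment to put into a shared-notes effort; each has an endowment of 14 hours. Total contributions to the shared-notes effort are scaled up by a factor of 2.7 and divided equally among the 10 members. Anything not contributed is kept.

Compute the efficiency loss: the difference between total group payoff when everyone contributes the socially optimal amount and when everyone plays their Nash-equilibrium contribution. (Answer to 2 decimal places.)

238.00 hours

Each contributed unit returns 2.7/10 = 0.2700 to its contributor — below 1 — so contributing 0 is dominant for every player. At the Nash equilibrium everyone keeps their 14, and the group total is 10 × 14 = 140.
Each contributed unit returns 2.700 to the group as a whole (0.2700 to each of 10 players), which exceeds 1, so the social optimum is full contribution: group total = 2.700 × 140 = 378.00.
Efficiency loss = 378.00 − 140 = 238.00.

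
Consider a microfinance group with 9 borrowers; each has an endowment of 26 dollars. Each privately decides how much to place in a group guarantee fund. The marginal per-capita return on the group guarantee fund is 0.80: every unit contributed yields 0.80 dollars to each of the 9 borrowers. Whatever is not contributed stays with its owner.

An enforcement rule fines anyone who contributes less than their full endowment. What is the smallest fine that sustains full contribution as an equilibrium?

5.20 dollars

Given the others contribute fully, the best deviation is to contribute 0 (any partial contribution still incurs the fine and gives up units whose private return 0.80 is below 1).
Deviating from 26 to 0 saves 26 dollars but forfeits the deviator's share of the drop in the group guarantee fund: 0.80 × 26 = 20.80.
So the deviation gain is 26 − 20.80 = 5.20, and the fine must be at least 5.20 dollars to wipe it out.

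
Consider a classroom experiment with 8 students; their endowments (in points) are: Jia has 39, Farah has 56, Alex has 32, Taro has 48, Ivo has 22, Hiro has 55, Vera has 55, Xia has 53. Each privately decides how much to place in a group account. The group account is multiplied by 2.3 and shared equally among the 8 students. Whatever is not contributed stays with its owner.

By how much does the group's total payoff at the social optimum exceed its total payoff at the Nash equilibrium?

The private return per contributed unit is 2.3/8 = 0.2875 < 1 for every player regardless of endowment, so the Nash equilibrium is zero contribution and the group total is Σ E_j = 39 + 56 + 32 + 48 + 22 + 55 + 55 + 53 = 360.
Each contributed unit returns 2.300 to the group, so the social optimum is full contribution by everyone: group total = 2.300 × 360 = 828.00.
Efficiency loss = (2.300 − 1) × 360 = 468.00.

468.00 points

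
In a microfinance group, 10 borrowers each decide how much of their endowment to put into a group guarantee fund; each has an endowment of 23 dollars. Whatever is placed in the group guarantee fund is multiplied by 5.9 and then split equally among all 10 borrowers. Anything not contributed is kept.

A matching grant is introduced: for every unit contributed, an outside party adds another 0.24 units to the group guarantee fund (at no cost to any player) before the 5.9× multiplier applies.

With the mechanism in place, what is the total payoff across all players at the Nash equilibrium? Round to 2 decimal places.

230.00 dollars

With the mechanism, a contributed unit returns 5.9 × 1.24 / 10 = 0.7316 per unit of net cost — still below 1 — so contributing 0 remains dominant for every player.
At the Nash equilibrium no one contributes; group total payoff = 10 × 23 = 230.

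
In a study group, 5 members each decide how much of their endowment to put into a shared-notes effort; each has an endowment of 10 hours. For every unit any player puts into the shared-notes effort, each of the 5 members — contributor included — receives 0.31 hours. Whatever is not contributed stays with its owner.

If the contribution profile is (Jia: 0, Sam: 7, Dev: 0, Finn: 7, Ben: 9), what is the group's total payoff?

62.65 hours

Total contributed: 0 + 7 + 0 + 7 + 9 = 23; total kept: 5 × 10 − 23 = 27.
The shared-notes effort pays out 0.31 × 5 × 23 = 35.65 in aggregate.
Group total = 27 + 35.65 = 62.65.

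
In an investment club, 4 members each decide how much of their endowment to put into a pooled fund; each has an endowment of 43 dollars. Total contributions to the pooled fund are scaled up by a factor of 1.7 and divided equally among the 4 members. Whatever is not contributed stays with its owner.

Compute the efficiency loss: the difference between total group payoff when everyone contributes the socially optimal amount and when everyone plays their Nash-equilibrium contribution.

Each contributed unit returns 1.7/4 = 0.4250 to its contributor — below 1 — so contributing 0 is dominant for every player. At the Nash equilibrium everyone keeps their 43, and the group total is 4 × 43 = 172.
Each contributed unit returns 1.700 to the group as a whole (0.4250 to each of 4 players), which exceeds 1, so the social optimum is full contribution: group total = 1.700 × 172 = 292.40.
Efficiency loss = 292.40 − 172 = 120.40.

120.40 dollars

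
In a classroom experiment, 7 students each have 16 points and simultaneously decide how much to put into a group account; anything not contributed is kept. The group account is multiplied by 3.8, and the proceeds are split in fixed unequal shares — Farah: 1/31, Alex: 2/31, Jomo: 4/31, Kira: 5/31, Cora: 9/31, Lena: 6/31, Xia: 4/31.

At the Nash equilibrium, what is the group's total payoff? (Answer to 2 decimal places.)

156.80 points

Player j's private return per contributed unit is 3.8 × (j's share). Contributing is weakly dominant for j when that share is at least 1/3.8 = 0.2632, and contributing 0 is dominant otherwise.
Cora alone (share 9/31) is above the threshold, contributing 16; the remaining 6 contribute 0. Total contributed: 16.
The group account pays out 3.8 × 16 = 60.80 in total (split across the unequal shares, but the aggregate is all that matters for the group sum).
The 6 free-riders keep 16 each, adding 96. Group total = 96 + 60.80 = 156.80.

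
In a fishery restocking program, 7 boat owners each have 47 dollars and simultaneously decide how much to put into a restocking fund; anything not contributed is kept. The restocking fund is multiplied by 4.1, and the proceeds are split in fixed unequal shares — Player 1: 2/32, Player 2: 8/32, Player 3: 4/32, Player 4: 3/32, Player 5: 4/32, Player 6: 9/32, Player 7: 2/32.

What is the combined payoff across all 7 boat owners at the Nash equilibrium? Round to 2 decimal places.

Player j's private return per contributed unit is 4.1 × (j's share). Contributing is weakly dominant for j when that share is at least 1/4.1 = 0.2439, and contributing 0 is dominant otherwise.
The shares above 0.2439 belong to Player 2 and Player 6, contributing 47 each; the remaining 5 contribute 0. Total contributed: 94.
The restocking fund pays out 4.1 × 94 = 385.40 in total (split across the unequal shares, but the aggregate is all that matters for the group sum).
The 5 free-riders keep 47 each, adding 235. Group total = 235 + 385.40 = 620.40.

620.40 dollars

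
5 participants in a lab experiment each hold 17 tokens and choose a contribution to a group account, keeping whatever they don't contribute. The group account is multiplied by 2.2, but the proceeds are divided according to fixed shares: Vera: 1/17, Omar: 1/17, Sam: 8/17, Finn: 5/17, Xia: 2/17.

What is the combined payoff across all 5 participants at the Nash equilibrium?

Player j's private return per contributed unit is 2.2 × (j's share). Contributing is weakly dominant for j when that share is at least 1/2.2 = 0.4545, and contributing 0 is dominant otherwise.
Sam alone (share 8/17) is above the threshold, contributing 17; the remaining 4 contribute 0. Total contributed: 17.
The group account pays out 2.2 × 17 = 37.40 in total (split across the unequal shares, but the aggregate is all that matters for the group sum).
The 4 free-riders keep 17 each, adding 68. Group total = 68 + 37.40 = 105.40.

105.40 tokens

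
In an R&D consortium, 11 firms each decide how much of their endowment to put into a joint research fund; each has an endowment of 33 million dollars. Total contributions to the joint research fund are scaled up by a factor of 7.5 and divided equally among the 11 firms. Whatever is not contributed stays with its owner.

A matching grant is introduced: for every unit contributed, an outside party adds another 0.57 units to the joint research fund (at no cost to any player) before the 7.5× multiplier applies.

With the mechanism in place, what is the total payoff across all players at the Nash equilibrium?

4274.33 million dollars

The effective private return per unit is now 7.5 × 1.57 / 11 = 1.0705 > 1, so every player's dominant strategy flips to full contribution.
At the Nash equilibrium everyone contributes 33. Group total payoff = 7.5 × 1.57 × 363 = 4274.33.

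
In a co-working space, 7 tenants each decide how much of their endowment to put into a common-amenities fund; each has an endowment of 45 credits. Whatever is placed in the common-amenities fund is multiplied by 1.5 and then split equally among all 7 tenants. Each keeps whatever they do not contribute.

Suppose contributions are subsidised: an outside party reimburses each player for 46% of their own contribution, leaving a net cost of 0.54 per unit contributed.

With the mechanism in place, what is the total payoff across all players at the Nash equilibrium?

With the mechanism, a contributed unit returns (1.5/7) / 0.54 = 0.3968 per unit of net cost — still below 1 — so contributing 0 remains dominant for every player.
Everyone keeps their endowment and the group total is 7 × 45 = 315.

315.00 credits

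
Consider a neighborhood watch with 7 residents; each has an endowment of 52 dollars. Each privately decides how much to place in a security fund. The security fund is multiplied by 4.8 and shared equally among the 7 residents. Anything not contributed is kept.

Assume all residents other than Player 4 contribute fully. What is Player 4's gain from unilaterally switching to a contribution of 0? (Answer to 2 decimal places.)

Switching from a contribution of 52 to 0 lets Player 4 keep an extra 52 dollars, but lowers the security fund by 52, which costs Player 4 their own share of that drop: 4.8/7 × 52 = 35.66.
Net gain = 52 − 35.66 = 16.34. The private return per contributed unit (0.6857) is below 1, so free-riding is indeed the best response regardless of what the others do.

16.34 dollars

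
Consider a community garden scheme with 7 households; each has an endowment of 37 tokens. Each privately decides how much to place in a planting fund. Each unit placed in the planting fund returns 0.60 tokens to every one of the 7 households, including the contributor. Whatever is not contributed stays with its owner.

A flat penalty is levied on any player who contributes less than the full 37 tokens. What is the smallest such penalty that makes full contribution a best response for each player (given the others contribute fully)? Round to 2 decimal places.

Given the others contribute fully, the best deviation is to contribute 0 (any partial contribution still incurs the fine and gives up units whose private return 0.60 is below 1).
Deviating from 37 to 0 saves 37 tokens but forfeits the deviator's share of the drop in the planting fund: 0.60 × 37 = 22.20.
So the deviation gain is 37 − 22.20 = 14.80, and the fine must be at least 14.80 tokens to wipe it out.

14.80 tokens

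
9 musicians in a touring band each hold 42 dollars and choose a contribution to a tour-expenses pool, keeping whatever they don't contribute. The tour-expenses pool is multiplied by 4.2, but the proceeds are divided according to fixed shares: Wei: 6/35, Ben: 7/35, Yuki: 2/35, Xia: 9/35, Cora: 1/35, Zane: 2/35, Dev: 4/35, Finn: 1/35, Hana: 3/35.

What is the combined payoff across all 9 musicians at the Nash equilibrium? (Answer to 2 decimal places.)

512.40 dollars

Player j's private return per contributed unit is 4.2 × (j's share). Contributing is weakly dominant for j when that share is at least 1/4.2 = 0.2381, and contributing 0 is dominant otherwise.
The only share above 0.2381 is Xia's 9/35, contributing 42; the remaining 8 contribute 0. Total contributed: 42.
The tour-expenses pool pays out 4.2 × 42 = 176.40 in total (split across the unequal shares, but the aggregate is all that matters for the group sum).
The 8 free-riders keep 42 each, adding 336. Group total = 336 + 176.40 = 512.40.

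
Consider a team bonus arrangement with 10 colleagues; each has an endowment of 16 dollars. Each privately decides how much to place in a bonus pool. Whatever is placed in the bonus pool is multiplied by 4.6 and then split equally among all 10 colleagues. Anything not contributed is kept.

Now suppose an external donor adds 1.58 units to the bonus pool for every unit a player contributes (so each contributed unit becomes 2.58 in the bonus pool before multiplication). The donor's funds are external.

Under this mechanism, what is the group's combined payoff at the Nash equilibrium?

Under the mechanism each unit contributed yields 4.6 × 2.58 / 10 = 1.1868 back to its contributor per unit of net cost, which exceeds 1, making full contribution the dominant choice for everyone.
So the Nash equilibrium is full contribution by all 10; the group earns 4.6 × 2.58 × 160 = 1898.88.

1898.88 dollars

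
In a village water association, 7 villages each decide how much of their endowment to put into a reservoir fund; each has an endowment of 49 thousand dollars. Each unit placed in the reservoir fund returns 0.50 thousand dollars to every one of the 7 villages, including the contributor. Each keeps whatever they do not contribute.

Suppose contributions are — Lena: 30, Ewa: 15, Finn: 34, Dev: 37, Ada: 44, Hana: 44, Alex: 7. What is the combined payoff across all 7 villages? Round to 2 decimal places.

Total contributed: 30 + 15 + 34 + 37 + 44 + 44 + 7 = 211; total kept: 7 × 49 − 211 = 132.
The reservoir fund pays out 0.50 × 7 × 211 = 738.50 in aggregate.
Group total = 132 + 738.50 = 870.50.

870.50 thousand dollars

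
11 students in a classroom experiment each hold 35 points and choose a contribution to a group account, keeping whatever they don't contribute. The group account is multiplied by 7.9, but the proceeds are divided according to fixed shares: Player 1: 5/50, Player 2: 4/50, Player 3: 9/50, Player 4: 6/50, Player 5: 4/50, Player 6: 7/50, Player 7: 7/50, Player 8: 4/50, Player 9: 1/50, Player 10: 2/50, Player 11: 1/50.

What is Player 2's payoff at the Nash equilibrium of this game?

101.36 points

Each unit j contributes comes back to j as 7.9 × (j's share), so j prefers to contribute only if that share exceeds 1/7.9 = 0.1266; otherwise keeping the unit dominates.
Player 3, Player 6 and Player 7 clear that bar, contributing 35 each; the remaining 8 contribute 0. Total contributed: 105.
Player 2 keeps 35 and receives 7.9 × 105 × 4/50 = 66.36 from the group account, for a payoff of 101.36.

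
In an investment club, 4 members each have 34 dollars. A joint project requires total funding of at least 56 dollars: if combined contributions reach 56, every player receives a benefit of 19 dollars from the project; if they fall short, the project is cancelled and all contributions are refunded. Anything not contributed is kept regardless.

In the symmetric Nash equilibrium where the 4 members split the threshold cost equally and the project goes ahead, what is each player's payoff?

39 dollars

Equal share of the threshold: 56/4 = 14.
At this profile no one gains by cutting their contribution: any cut drops the total below 56, the project is cancelled, contributions are refunded, and the deviator ends with 34, which is less than 34 − 14 + 19 = 39. Contributing more than 14 just wastes the excess. So contributing exactly 14 is a best response.
Each player's payoff: 34 − 14 + 19 = 39.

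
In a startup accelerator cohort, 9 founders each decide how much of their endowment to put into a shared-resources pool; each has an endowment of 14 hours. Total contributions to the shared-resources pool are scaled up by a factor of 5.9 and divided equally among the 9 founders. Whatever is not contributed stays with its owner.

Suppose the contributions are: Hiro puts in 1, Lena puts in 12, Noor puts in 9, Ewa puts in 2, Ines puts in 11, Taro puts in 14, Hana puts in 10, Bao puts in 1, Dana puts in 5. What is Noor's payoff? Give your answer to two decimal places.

Total contributed: 1 + 12 + 9 + 2 + 11 + 14 + 10 + 1 + 5 = 65.
Each receives 5.9 × 65 / 9 = 42.61 from the shared-resources pool.
Noor keeps 14 − 9 = 5, so Noor's payoff is 5 + 42.61 = 47.61.

47.61 hours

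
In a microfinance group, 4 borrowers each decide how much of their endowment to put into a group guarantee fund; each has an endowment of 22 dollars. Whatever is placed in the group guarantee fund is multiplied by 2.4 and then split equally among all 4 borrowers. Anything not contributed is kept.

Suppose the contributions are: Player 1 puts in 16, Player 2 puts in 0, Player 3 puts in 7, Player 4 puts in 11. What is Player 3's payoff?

Total contributed: 16 + 0 + 7 + 11 = 34.
Each receives 2.4 × 34 / 4 = 20.40 from the group guarantee fund.
Player 3 keeps 22 − 7 = 15, so Player 3's payoff is 15 + 20.40 = 35.40.

35.40 dollars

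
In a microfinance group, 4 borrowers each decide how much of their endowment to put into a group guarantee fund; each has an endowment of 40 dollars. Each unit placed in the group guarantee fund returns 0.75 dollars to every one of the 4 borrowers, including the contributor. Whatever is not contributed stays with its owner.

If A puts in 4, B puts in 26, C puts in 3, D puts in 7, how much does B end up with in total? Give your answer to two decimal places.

44.00 dollars

Total contributed: 4 + 26 + 3 + 7 = 40.
Each receives 0.75 × 40 = 30.00 from the group guarantee fund.
B keeps 40 − 26 = 14, so B's payoff is 14 + 30.00 = 44.00.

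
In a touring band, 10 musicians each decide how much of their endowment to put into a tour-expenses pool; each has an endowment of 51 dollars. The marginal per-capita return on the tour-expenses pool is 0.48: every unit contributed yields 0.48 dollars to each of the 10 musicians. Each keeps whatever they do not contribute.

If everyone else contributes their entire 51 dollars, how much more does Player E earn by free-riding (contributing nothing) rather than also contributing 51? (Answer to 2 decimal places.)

26.52 dollars

Switching from a contribution of 51 to 0 lets Player E keep an extra 51 dollars, but lowers the tour-expenses pool by 51, which costs Player E their own share of that drop: 0.48 × 51 = 24.48.
Net gain = 51 − 24.48 = 26.52. The private return per contributed unit (0.48) is below 1, so free-riding is indeed the best response regardless of what the others do.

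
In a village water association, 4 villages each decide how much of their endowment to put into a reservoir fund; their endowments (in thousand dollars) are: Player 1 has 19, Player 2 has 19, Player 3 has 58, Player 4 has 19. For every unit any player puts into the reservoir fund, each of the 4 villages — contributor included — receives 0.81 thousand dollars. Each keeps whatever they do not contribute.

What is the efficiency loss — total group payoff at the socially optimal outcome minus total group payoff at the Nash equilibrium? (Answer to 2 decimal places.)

257.60 thousand dollars

The private return per contributed unit is 0.81 < 1 for everyone, so the Nash equilibrium is zero contribution and the group total is Σ E_j = 19 + 19 + 58 + 19 = 115.
Each contributed unit returns 3.240 to the group, so the social optimum is full contribution by everyone: group total = 3.240 × 115 = 372.60.
Efficiency loss = (3.240 − 1) × 115 = 257.60.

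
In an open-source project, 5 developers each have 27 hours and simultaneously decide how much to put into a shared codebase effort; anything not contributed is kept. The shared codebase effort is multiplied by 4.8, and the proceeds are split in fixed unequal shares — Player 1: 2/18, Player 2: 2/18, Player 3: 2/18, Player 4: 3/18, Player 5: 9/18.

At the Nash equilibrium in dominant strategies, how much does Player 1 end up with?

41.40 hours

Player j's private return per contributed unit is 4.8 × (j's share). Contributing is weakly dominant for j when that share is at least 1/4.8 = 0.2083, and contributing 0 is dominant otherwise.
Player 5 alone (share 9/18) is above the threshold, contributing 27; the remaining 4 contribute 0. Total contributed: 27.
Player 1 keeps 27 and receives 4.8 × 27 × 2/18 = 14.40 from the shared codebase effort, for a payoff of 41.40.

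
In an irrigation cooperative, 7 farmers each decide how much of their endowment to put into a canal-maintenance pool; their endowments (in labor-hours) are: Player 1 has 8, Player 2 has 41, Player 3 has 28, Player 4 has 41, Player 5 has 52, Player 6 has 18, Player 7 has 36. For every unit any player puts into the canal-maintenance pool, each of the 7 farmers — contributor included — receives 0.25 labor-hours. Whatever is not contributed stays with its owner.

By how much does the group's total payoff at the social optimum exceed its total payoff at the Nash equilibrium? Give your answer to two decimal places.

The private return per contributed unit is 0.25 < 1 for everyone, so the Nash equilibrium is zero contribution and the group total is Σ E_j = 8 + 41 + 28 + 41 + 52 + 18 + 36 = 224.
Each contributed unit returns 1.750 to the group, so the social optimum is full contribution by everyone: group total = 1.750 × 224 = 392.00.
Efficiency loss = (1.750 − 1) × 224 = 168.00.

168.00 labor-hours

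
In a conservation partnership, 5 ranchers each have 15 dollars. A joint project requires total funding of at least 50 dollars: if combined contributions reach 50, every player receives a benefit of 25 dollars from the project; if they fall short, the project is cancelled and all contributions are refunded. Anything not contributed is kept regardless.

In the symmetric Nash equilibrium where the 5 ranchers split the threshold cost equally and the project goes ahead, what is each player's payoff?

Equal share of the threshold: 50/5 = 10.
At this profile no one gains by cutting their contribution: any cut drops the total below 50, the project is cancelled, contributions are refunded, and the deviator ends with 15, which is less than 15 − 10 + 25 = 30. Contributing more than 10 just wastes the excess. So contributing exactly 10 is a best response.
Each player's payoff: 15 − 10 + 25 = 30.

30 dollars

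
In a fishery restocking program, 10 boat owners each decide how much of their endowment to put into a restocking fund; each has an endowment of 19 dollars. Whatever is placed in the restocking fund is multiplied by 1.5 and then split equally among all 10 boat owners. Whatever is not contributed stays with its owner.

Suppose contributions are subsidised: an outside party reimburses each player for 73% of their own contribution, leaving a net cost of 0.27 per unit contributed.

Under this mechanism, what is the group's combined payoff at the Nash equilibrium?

Even with the mechanism, each unit contributed returns only (1.5/10) / 0.27 = 0.5556 per unit of net cost, so contributing nothing is still dominant.
Everyone keeps their endowment and the group total is 10 × 19 = 190.

190.00 dollars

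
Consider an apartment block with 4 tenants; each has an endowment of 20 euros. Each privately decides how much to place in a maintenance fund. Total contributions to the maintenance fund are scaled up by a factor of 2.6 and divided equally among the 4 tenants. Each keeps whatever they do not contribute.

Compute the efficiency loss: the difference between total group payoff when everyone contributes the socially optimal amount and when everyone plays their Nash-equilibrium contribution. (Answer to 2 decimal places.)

128.00 euros

Each contributed unit returns 2.6/4 = 0.6500 to its contributor — below 1 — so contributing 0 is dominant for every player. At the Nash equilibrium everyone keeps their 20, and the group total is 4 × 20 = 80.
Each contributed unit returns 2.600 to the group as a whole (0.6500 to each of 4 players), which exceeds 1, so the social optimum is full contribution: group total = 2.600 × 80 = 208.00.
Efficiency loss = 208.00 − 80 = 128.00.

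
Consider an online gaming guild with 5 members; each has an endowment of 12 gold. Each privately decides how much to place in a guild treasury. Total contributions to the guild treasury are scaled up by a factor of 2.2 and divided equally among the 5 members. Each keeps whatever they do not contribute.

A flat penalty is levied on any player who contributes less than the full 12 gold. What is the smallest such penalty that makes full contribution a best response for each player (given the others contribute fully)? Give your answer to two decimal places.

Given the others contribute fully, the best deviation is to contribute 0 (any partial contribution still incurs the fine and gives up units whose private return 0.4400 is below 1).
Deviating from 12 to 0 saves 12 gold but forfeits the deviator's share of the drop in the guild treasury: 2.2/5 × 12 = 5.28.
So the deviation gain is 12 − 5.28 = 6.72, and the fine must be at least 6.72 gold to wipe it out.

6.72 gold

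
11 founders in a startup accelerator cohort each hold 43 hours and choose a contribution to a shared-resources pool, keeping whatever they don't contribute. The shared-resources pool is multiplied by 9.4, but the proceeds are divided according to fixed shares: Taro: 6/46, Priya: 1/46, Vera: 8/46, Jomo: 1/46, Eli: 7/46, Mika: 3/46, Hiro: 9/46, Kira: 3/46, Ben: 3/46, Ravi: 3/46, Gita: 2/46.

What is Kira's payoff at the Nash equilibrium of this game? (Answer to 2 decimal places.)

148.44 hours

A player with share s gets back 9.4·s per unit contributed, so full contribution is dominant for anyone with s > 1/9.4 = 0.1064 and zero contribution is dominant for anyone below.
Taro, Vera, Eli and Hiro are above the threshold, contributing 43 each; the remaining 7 contribute 0. Total contributed: 172.
Kira keeps 43 and receives 9.4 × 172 × 3/46 = 105.44 from the shared-resources pool, for a payoff of 148.44.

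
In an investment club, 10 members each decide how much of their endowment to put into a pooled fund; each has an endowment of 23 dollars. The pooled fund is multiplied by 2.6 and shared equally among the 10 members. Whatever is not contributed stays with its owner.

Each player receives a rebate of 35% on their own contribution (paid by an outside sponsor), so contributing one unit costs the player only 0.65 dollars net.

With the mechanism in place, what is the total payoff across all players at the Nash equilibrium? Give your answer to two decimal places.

230.00 dollars

Even with the mechanism, each unit contributed returns only (2.6/10) / 0.65 = 0.4000 per unit of net cost, so contributing nothing is still dominant.
At the Nash equilibrium no one contributes; group total payoff = 10 × 23 = 230.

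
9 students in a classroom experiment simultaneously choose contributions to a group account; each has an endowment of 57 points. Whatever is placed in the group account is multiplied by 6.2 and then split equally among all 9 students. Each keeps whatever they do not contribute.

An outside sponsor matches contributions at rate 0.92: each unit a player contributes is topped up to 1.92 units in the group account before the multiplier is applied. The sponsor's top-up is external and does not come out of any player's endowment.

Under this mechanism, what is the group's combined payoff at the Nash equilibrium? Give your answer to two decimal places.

6106.75 points

Under the mechanism each unit contributed yields 6.2 × 1.92 / 9 = 1.3227 back to its contributor per unit of net cost, which exceeds 1, making full contribution the dominant choice for everyone.
At the Nash equilibrium everyone contributes 57. Group total payoff = 6.2 × 1.92 × 513 = 6106.75.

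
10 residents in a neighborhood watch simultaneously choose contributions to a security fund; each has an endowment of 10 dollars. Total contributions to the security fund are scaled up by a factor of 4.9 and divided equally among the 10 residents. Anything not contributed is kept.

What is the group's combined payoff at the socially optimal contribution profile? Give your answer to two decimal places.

490.00 dollars

Each contributed unit returns 4.900 to the group as a whole (0.4900 to each of 10 players), which exceeds 1, so the social optimum is full contribution: group total = 4.900 × 100 = 490.00.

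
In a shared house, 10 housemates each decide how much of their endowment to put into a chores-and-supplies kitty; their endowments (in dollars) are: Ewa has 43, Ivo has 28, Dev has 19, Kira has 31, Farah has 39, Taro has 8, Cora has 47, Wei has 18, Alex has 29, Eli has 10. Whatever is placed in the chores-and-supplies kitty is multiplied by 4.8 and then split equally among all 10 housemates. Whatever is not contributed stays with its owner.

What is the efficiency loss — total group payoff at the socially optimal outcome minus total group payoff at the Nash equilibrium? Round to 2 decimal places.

The private return per contributed unit is 4.8/10 = 0.4800 < 1 for every player regardless of endowment, so the Nash equilibrium is zero contribution and the group total is Σ E_j = 43 + 28 + 19 + 31 + 39 + 8 + 47 + 18 + 29 + 10 = 272.
Each contributed unit returns 4.800 to the group, so the social optimum is full contribution by everyone: group total = 4.800 × 272 = 1305.60.
Efficiency loss = (4.800 − 1) × 272 = 1033.60.

1033.60 dollars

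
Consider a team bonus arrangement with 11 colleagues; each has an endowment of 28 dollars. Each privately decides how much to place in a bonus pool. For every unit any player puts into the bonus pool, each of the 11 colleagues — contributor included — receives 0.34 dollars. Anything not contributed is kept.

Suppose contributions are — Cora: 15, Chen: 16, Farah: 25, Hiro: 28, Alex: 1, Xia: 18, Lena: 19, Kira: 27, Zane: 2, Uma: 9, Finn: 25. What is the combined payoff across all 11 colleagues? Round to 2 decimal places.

Total contributed: 15 + 16 + 25 + 28 + 1 + 18 + 19 + 27 + 2 + 9 + 25 = 185; total kept: 11 × 28 − 185 = 123.
The bonus pool pays out 0.34 × 11 × 185 = 691.90 in aggregate.
Group total = 123 + 691.90 = 814.90.

814.90 dollars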